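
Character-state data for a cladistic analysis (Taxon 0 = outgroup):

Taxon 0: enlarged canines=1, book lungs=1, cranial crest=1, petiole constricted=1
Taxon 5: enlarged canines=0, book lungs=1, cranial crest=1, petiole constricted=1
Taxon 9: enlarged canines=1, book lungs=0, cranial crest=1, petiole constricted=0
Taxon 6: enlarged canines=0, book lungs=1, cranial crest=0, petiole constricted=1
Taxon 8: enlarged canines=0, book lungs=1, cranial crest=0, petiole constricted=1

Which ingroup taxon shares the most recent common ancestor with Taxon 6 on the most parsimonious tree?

The outgroup has state '1' for every character, so '0' is the derived state throughout.
enlarged canines: derived state '0' in Taxon 5, Taxon 6, and Taxon 8 only — synapomorphy for {Taxon 5, Taxon 6, Taxon 8}.
book lungs (derived state '0') is unique to Taxon 9 (autapomorphy; uninformative for grouping).
cranial crest (derived state '0') is shared by Taxon 6 and Taxon 8 — a synapomorphy uniting that clade.
petiole constricted: derived state '0' in Taxon 9 only — an autapomorphy, so it tells us nothing about relationships among taxa.
Most parsimonious ingroup topology: ((Taxon 5,(Taxon 6,Taxon 8)),Taxon 9).
Taxon 6 and Taxon 8 form a cherry on this tree, so they are sister taxa.

Taxon 8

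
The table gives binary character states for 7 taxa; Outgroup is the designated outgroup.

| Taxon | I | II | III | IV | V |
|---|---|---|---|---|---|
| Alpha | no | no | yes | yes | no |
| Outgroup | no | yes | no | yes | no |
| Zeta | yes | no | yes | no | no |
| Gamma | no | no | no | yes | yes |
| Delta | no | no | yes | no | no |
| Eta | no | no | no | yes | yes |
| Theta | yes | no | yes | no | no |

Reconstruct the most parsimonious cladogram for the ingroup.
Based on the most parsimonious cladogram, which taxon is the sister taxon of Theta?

Zeta

Character polarity is set by the outgroup: the derived state is whichever differs from the outgroup's state, so for II, IV the derived state is 'no', and for the remaining characters it is 'yes'.
I (derived state 'yes') is shared by Theta and Zeta — a synapomorphy uniting that clade.
II (derived state 'no') is shared by all ingroup taxa — unites the whole ingroup.
III: derived state 'yes' in Alpha, Delta, Theta, and Zeta only — synapomorphy for {Alpha, Delta, Theta, Zeta}.
Only Delta, Theta, and Zeta show the derived state 'no' for IV, supporting them as a clade.
V (derived state 'yes') is shared by Eta and Gamma — a synapomorphy uniting that clade.
Most parsimonious ingroup topology: (((Delta,(Theta,Zeta)),Alpha),(Gamma,Eta)).
Theta and Zeta form a cherry on this tree, so they are sister taxa.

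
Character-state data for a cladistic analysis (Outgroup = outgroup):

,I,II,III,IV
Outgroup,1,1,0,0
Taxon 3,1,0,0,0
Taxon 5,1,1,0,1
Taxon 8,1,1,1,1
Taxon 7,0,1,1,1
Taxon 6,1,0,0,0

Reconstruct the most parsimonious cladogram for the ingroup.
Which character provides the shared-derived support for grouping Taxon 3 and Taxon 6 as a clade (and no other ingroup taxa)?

II

Character polarity is set by the outgroup: the derived state is whichever differs from the outgroup's state, so for I, II the derived state is '0', and for the remaining characters it is '1'.
I (derived state '0') is unique to Taxon 7 (autapomorphy; uninformative for grouping).
II: derived state '0' in Taxon 3 and Taxon 6 only — synapomorphy for {Taxon 3, Taxon 6}.
III (derived state '1') is shared by Taxon 7 and Taxon 8 — a synapomorphy uniting that clade.
IV: derived state '1' in Taxon 5, Taxon 7, and Taxon 8 only — synapomorphy for {Taxon 5, Taxon 7, Taxon 8}.
Most parsimonious ingroup topology: ((Taxon 3,Taxon 6),(Taxon 5,(Taxon 8,Taxon 7))).
The clade {Taxon 3, Taxon 6} is supported by II: its derived state '0' occurs in exactly those taxa and in no other taxon (including the outgroup).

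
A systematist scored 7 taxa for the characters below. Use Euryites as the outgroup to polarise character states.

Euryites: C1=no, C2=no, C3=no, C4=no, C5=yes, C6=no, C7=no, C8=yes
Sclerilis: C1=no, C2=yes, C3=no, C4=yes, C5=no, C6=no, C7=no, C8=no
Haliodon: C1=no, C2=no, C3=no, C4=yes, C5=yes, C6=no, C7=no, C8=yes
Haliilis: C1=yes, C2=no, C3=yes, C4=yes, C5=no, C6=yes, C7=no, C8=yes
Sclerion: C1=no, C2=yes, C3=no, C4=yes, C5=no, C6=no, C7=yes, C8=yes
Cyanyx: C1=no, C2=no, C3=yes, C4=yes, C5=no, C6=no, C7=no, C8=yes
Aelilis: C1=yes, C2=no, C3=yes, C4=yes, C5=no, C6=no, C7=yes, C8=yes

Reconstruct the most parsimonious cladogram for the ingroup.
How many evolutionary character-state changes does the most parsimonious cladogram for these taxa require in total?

9

Character polarity is set by the outgroup: the derived state is whichever differs from the outgroup's state, so for C5, C8 the derived state is 'no', and for the remaining characters it is 'yes'.
C1 (derived state 'yes') is shared by Aelilis and Haliilis — a synapomorphy uniting that clade.
C2 (derived state 'yes') is shared by Sclerilis and Sclerion — a synapomorphy uniting that clade.
Only Aelilis, Cyanyx, and Haliilis show the derived state 'yes' for C3, supporting them as a clade.
All ingroup taxa share the derived state 'yes' for C4; it defines the ingroup but does not resolve relationships within it.
C5 (derived state 'no') is shared by Aelilis, Cyanyx, Haliilis, Sclerilis, and Sclerion — a synapomorphy uniting that clade.
C6: derived state 'yes' in Haliilis only — an autapomorphy, so it tells us nothing about relationships among taxa.
C7 (state 'yes') occurs in Aelilis and Sclerion but conflicts with the nesting implied by the other characters — most parsimoniously interpreted as homoplasy.
C8: derived state 'no' in Sclerilis only — an autapomorphy, so it tells us nothing about relationships among taxa.
Most parsimonious ingroup topology: (((Sclerilis,Sclerion),((Haliilis,Aelilis),Cyanyx)),Haliodon).
Changes per character on this tree: C1: 1; C2: 1; C3: 1; C4: 1; C5: 1; C6: 1; C7: 2; C8: 1.
Total = 9.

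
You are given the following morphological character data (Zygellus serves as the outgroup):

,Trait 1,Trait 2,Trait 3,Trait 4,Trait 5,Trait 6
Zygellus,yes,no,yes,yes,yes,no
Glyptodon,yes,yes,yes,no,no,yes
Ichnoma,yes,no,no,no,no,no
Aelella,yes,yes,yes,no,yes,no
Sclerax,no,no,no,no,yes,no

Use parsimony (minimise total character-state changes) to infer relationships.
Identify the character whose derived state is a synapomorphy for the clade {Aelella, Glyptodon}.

Trait 2

Character polarity is set by the outgroup: the derived state is whichever differs from the outgroup's state, so for Trait 1, Trait 3, Trait 4, Trait 5 the derived state is 'no', and for the remaining characters it is 'yes'.
Trait 1 (derived state 'no') is unique to Sclerax (autapomorphy; uninformative for grouping).
Trait 2 (derived state 'yes') is shared by Aelella and Glyptodon — a synapomorphy uniting that clade.
Only Ichnoma and Sclerax show the derived state 'no' for Trait 3, supporting them as a clade.
All ingroup taxa share the derived state 'no' for Trait 4; it defines the ingroup but does not resolve relationships within it.
Trait 5 groups Glyptodon and Ichnoma, which is incompatible with the clades supported by the remaining characters; treating it as convergent (homoplasy) costs fewer steps than any alternative tree.
Trait 6: derived state 'yes' in Glyptodon only — an autapomorphy, so it tells us nothing about relationships among taxa.
Most parsimonious ingroup topology: ((Glyptodon,Aelella),(Ichnoma,Sclerax)).
The clade {Aelella, Glyptodon} is supported by Trait 2: its derived state 'yes' occurs in exactly those taxa and in no other taxon (including the outgroup).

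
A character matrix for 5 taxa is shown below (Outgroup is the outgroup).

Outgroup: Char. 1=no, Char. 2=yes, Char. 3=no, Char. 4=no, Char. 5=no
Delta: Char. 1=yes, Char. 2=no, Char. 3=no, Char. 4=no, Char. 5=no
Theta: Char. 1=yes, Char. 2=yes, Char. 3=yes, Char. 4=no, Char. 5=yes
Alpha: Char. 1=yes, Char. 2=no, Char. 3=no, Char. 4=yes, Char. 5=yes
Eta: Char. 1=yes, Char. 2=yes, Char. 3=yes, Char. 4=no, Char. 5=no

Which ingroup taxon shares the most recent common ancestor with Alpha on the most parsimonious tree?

Character polarity is set by the outgroup: the derived state is whichever differs from the outgroup's state, so for Char. 2 the derived state is 'no', and for the remaining characters it is 'yes'.
All ingroup taxa share the derived state 'yes' for Char. 1; it defines the ingroup but does not resolve relationships within it.
Only Alpha and Delta show the derived state 'no' for Char. 2, supporting them as a clade.
Char. 3 (derived state 'yes') is shared by Eta and Theta — a synapomorphy uniting that clade.
Char. 4 (derived state 'yes') is unique to Alpha (autapomorphy; uninformative for grouping).
Char. 5 (state 'yes') occurs in Alpha and Theta but conflicts with the nesting implied by the other characters — most parsimoniously interpreted as homoplasy.
Most parsimonious ingroup topology: ((Delta,Alpha),(Theta,Eta)).
Alpha and Delta form a cherry on this tree, so they are sister taxa.

Delta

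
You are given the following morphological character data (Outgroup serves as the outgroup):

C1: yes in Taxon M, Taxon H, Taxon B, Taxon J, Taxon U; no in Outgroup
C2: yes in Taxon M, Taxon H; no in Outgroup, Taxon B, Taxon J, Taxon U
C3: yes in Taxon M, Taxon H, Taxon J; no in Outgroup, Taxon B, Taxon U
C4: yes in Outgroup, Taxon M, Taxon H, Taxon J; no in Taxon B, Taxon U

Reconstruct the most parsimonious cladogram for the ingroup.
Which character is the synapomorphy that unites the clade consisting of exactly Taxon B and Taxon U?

Character polarity is set by the outgroup: the derived state is whichever differs from the outgroup's state, so for C4 the derived state is 'no', and for the remaining characters it is 'yes'.
C1 (derived state 'yes') is shared by all ingroup taxa — unites the whole ingroup.
C2: derived state 'yes' in Taxon H and Taxon M only — synapomorphy for {Taxon H, Taxon M}.
C3 (derived state 'yes') is shared by Taxon H, Taxon J, and Taxon M — a synapomorphy uniting that clade.
C4 (derived state 'no') is shared by Taxon B and Taxon U — a synapomorphy uniting that clade.
Most parsimonious ingroup topology: (((Taxon M,Taxon H),Taxon J),(Taxon B,Taxon U)).
The clade {Taxon B, Taxon U} is supported by C4: its derived state 'no' occurs in exactly those taxa and in no other taxon (including the outgroup).

C4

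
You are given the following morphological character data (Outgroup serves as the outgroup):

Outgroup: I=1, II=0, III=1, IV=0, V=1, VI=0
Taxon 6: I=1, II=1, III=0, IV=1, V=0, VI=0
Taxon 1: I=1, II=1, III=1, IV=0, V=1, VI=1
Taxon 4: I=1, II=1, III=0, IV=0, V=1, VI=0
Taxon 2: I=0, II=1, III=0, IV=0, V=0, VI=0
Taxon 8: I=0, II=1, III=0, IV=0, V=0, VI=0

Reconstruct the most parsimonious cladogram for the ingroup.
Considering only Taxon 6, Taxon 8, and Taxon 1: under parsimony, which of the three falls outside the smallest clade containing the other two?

Taxon 1

Character polarity is set by the outgroup: the derived state is whichever differs from the outgroup's state, so for I, III, V the derived state is '0', and for the remaining characters it is '1'.
Only Taxon 2 and Taxon 8 show the derived state '0' for I, supporting them as a clade.
All ingroup taxa share the derived state '1' for II; it defines the ingroup but does not resolve relationships within it.
III: derived state '0' in Taxon 2, Taxon 4, Taxon 6, and Taxon 8 only — synapomorphy for {Taxon 2, Taxon 4, Taxon 6, Taxon 8}.
IV (derived state '1') is unique to Taxon 6 (autapomorphy; uninformative for grouping).
V (derived state '0') is shared by Taxon 2, Taxon 6, and Taxon 8 — a synapomorphy uniting that clade.
VI (derived state '1') is unique to Taxon 1 (autapomorphy; uninformative for grouping).
Most parsimonious ingroup topology: (((Taxon 6,(Taxon 2,Taxon 8)),Taxon 4),Taxon 1).
Taxon 6 and Taxon 8 share a more recent common ancestor with each other than either does with Taxon 1, so Taxon 1 is the least closely related of the three.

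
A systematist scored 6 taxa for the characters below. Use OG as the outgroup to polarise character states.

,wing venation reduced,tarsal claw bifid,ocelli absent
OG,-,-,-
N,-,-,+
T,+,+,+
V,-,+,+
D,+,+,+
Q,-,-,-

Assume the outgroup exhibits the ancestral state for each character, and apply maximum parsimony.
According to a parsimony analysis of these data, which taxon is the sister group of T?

The outgroup has state '-' for every character, so '+' is the derived state throughout.
Only D and T show the derived state '+' for wing venation reduced, supporting them as a clade.
Only D, T, and V show the derived state '+' for tarsal claw bifid, supporting them as a clade.
Only D, N, T, and V show the derived state '+' for ocelli absent, supporting them as a clade.
Most parsimonious ingroup topology: ((N,((T,D),V)),Q).
T and D form a cherry on this tree, so they are sister taxa.

D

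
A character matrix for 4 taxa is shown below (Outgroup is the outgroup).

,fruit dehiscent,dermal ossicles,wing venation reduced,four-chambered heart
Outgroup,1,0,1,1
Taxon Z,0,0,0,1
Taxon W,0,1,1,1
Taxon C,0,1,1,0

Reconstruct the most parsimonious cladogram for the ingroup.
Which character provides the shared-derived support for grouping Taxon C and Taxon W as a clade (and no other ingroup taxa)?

Character polarity is set by the outgroup: the derived state is whichever differs from the outgroup's state, so for fruit dehiscent, wing venation reduced, four-chambered heart the derived state is '0', and for the remaining characters it is '1'.
fruit dehiscent (derived state '0') is shared by all ingroup taxa — unites the whole ingroup.
dermal ossicles: derived state '1' in Taxon C and Taxon W only — synapomorphy for {Taxon C, Taxon W}.
wing venation reduced: derived state '0' in Taxon Z only — an autapomorphy, so it tells us nothing about relationships among taxa.
four-chambered heart (derived state '0') is unique to Taxon C (autapomorphy; uninformative for grouping).
Most parsimonious ingroup topology: (Taxon Z,(Taxon W,Taxon C)).
The clade {Taxon C, Taxon W} is supported by dermal ossicles: its derived state '1' occurs in exactly those taxa and in no other taxon (including the outgroup).

dermal ossicles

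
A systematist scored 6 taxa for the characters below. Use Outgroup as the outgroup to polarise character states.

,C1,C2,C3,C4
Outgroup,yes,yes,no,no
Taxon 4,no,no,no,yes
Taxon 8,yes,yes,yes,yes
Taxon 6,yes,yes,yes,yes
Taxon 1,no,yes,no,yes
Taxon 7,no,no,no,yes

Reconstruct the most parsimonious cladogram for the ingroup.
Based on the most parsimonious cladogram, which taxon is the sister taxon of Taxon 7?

Taxon 4

Character polarity is set by the outgroup: the derived state is whichever differs from the outgroup's state, so for C1, C2 the derived state is 'no', and for the remaining characters it is 'yes'.
C1: derived state 'no' in Taxon 1, Taxon 4, and Taxon 7 only — synapomorphy for {Taxon 1, Taxon 4, Taxon 7}.
C2: derived state 'no' in Taxon 4 and Taxon 7 only — synapomorphy for {Taxon 4, Taxon 7}.
C3: derived state 'yes' in Taxon 6 and Taxon 8 only — synapomorphy for {Taxon 6, Taxon 8}.
C4 (derived state 'yes') is shared by all ingroup taxa — unites the whole ingroup.
Most parsimonious ingroup topology: (((Taxon 4,Taxon 7),Taxon 1),(Taxon 8,Taxon 6)).
Taxon 7 and Taxon 4 form a cherry on this tree, so they are sister taxa.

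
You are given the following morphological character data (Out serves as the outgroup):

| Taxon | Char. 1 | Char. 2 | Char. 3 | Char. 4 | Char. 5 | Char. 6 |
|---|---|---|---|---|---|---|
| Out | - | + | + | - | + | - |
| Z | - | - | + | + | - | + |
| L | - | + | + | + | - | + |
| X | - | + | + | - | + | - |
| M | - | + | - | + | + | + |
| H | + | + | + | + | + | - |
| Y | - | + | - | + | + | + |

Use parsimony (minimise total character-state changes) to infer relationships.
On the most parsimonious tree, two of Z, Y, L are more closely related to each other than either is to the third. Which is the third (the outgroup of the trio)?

Character polarity is set by the outgroup: the derived state is whichever differs from the outgroup's state, so for Char. 2, Char. 3, Char. 5 the derived state is '-', and for the remaining characters it is '+'.
Char. 1: derived state '+' in H only — an autapomorphy, so it tells us nothing about relationships among taxa.
Char. 2: derived state '-' in Z only — an autapomorphy, so it tells us nothing about relationships among taxa.
Char. 3: derived state '-' in M and Y only — synapomorphy for {M, Y}.
Char. 4: derived state '+' in H, L, M, Y, and Z only — synapomorphy for {H, L, M, Y, Z}.
Char. 5 (derived state '-') is shared by L and Z — a synapomorphy uniting that clade.
Char. 6 (derived state '+') is shared by L, M, Y, and Z — a synapomorphy uniting that clade.
Most parsimonious ingroup topology: ((((Z,L),(M,Y)),H),X).
L and Z share a more recent common ancestor with each other than either does with Y, so Y is the least closely related of the three.

Y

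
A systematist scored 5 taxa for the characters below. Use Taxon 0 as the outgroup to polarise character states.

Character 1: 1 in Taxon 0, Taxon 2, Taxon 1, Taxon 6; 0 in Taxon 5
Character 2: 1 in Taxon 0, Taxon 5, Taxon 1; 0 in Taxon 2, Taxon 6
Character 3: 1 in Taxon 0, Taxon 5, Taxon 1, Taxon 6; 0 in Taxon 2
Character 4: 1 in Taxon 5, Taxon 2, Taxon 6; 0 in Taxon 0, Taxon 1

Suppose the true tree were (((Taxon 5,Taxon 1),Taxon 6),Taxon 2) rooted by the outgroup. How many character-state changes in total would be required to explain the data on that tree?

Map each character onto (((Taxon 5,Taxon 1),Taxon 6),Taxon 2) (rooted by Taxon 0) and count the minimum state changes it requires (Fitch parsimony):
Character 1: 1; Character 2: 2; Character 3: 1; Character 4: 2.
Total tree length = 6.

6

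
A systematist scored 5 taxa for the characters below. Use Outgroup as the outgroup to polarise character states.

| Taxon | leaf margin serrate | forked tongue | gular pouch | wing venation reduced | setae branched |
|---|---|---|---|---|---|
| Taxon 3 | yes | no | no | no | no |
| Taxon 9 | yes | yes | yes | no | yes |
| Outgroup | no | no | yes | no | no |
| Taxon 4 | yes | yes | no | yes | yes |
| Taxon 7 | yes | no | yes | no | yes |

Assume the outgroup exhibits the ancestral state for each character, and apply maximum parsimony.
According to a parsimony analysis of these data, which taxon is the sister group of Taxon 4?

Taxon 9

Character polarity is set by the outgroup: the derived state is whichever differs from the outgroup's state, so for gular pouch the derived state is 'no', and for the remaining characters it is 'yes'.
All ingroup taxa share the derived state 'yes' for leaf margin serrate; it defines the ingroup but does not resolve relationships within it.
forked tongue (derived state 'yes') is shared by Taxon 4 and Taxon 9 — a synapomorphy uniting that clade.
gular pouch groups Taxon 3 and Taxon 4, which is incompatible with the clades supported by the remaining characters; treating it as convergent (homoplasy) costs fewer steps than any alternative tree.
wing venation reduced (derived state 'yes') is unique to Taxon 4 (autapomorphy; uninformative for grouping).
Only Taxon 4, Taxon 7, and Taxon 9 show the derived state 'yes' for setae branched, supporting them as a clade.
Most parsimonious ingroup topology: (((Taxon 4,Taxon 9),Taxon 7),Taxon 3).
Taxon 4 and Taxon 9 form a cherry on this tree, so they are sister taxa.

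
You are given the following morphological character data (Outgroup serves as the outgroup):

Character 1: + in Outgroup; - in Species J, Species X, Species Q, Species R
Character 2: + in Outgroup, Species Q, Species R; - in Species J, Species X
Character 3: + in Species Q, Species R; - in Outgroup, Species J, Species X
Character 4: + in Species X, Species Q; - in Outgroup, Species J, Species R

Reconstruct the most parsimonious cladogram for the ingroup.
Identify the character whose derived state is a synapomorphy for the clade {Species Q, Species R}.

Character 3

Character polarity is set by the outgroup: the derived state is whichever differs from the outgroup's state, so for Character 1, Character 2 the derived state is '-', and for the remaining characters it is '+'.
All ingroup taxa share the derived state '-' for Character 1; it defines the ingroup but does not resolve relationships within it.
Character 2 (derived state '-') is shared by Species J and Species X — a synapomorphy uniting that clade.
Character 3: derived state '+' in Species Q and Species R only — synapomorphy for {Species Q, Species R}.
Character 4 groups Species Q and Species X, which is incompatible with the clades supported by the remaining characters; treating it as convergent (homoplasy) costs fewer steps than any alternative tree.
Most parsimonious ingroup topology: ((Species J,Species X),(Species Q,Species R)).
The clade {Species Q, Species R} is supported by Character 3: its derived state '+' occurs in exactly those taxa and in no other taxon (including the outgroup).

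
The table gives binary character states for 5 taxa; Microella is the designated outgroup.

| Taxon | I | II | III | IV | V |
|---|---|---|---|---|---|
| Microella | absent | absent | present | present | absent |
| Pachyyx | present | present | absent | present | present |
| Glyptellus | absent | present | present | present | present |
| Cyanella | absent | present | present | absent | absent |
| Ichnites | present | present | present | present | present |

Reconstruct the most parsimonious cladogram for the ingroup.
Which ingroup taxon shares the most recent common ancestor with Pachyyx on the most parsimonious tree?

Character polarity is set by the outgroup: the derived state is whichever differs from the outgroup's state, so for III, IV the derived state is 'absent', and for the remaining characters it is 'present'.
Only Ichnites and Pachyyx show the derived state 'present' for I, supporting them as a clade.
All ingroup taxa share the derived state 'present' for II; it defines the ingroup but does not resolve relationships within it.
III (derived state 'absent') is unique to Pachyyx (autapomorphy; uninformative for grouping).
IV (derived state 'absent') is unique to Cyanella (autapomorphy; uninformative for grouping).
V: derived state 'present' in Glyptellus, Ichnites, and Pachyyx only — synapomorphy for {Glyptellus, Ichnites, Pachyyx}.
Most parsimonious ingroup topology: (((Pachyyx,Ichnites),Glyptellus),Cyanella).
Pachyyx and Ichnites form a cherry on this tree, so they are sister taxa.

Ichnites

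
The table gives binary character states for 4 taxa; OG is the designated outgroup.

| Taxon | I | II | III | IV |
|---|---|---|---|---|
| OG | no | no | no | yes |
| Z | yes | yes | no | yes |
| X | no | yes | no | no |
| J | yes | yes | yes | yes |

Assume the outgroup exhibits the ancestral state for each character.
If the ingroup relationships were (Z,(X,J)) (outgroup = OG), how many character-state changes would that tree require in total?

5

Map each character onto (Z,(X,J)) (rooted by OG) and count the minimum state changes it requires (Fitch parsimony):
I: 2; II: 1; III: 1; IV: 1.
Total tree length = 5.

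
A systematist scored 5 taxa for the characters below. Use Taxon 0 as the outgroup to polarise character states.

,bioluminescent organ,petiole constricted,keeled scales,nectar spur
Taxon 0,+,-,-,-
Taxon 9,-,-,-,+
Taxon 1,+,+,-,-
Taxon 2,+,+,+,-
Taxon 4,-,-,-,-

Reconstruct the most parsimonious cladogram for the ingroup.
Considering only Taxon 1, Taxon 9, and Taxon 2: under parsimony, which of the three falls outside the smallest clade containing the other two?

Taxon 9

Character polarity is set by the outgroup: the derived state is whichever differs from the outgroup's state, so for bioluminescent organ the derived state is '-', and for the remaining characters it is '+'.
bioluminescent organ (derived state '-') is shared by Taxon 4 and Taxon 9 — a synapomorphy uniting that clade.
petiole constricted (derived state '+') is shared by Taxon 1 and Taxon 2 — a synapomorphy uniting that clade.
keeled scales (derived state '+') is unique to Taxon 2 (autapomorphy; uninformative for grouping).
nectar spur (derived state '+') is unique to Taxon 9 (autapomorphy; uninformative for grouping).
Most parsimonious ingroup topology: ((Taxon 9,Taxon 4),(Taxon 1,Taxon 2)).
Taxon 2 and Taxon 1 share a more recent common ancestor with each other than either does with Taxon 9, so Taxon 9 is the least closely related of the three.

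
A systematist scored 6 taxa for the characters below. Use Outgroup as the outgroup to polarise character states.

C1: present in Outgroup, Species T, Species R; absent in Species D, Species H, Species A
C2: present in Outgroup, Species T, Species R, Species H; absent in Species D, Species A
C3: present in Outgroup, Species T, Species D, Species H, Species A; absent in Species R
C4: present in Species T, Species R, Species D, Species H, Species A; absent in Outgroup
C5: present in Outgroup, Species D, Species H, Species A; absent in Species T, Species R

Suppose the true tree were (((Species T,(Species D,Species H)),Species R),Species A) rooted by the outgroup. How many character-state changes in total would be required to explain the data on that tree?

8

Map each character onto (((Species T,(Species D,Species H)),Species R),Species A) (rooted by Outgroup) and count the minimum state changes it requires (Fitch parsimony):
C1: 2; C2: 2; C3: 1; C4: 1; C5: 2.
Total tree length = 8.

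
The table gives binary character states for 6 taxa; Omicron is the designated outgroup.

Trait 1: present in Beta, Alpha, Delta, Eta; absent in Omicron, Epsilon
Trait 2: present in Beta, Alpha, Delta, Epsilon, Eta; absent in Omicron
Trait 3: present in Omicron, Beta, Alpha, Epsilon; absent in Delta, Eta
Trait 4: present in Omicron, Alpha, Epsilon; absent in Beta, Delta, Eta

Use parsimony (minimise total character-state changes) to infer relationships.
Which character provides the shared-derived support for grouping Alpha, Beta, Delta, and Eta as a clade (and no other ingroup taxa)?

Trait 1

Character polarity is set by the outgroup: the derived state is whichever differs from the outgroup's state, so for Trait 3, Trait 4 the derived state is 'absent', and for the remaining characters it is 'present'.
Trait 1: derived state 'present' in Alpha, Beta, Delta, and Eta only — synapomorphy for {Alpha, Beta, Delta, Eta}.
Trait 2 (derived state 'present') is shared by all ingroup taxa — unites the whole ingroup.
Trait 3 (derived state 'absent') is shared by Delta and Eta — a synapomorphy uniting that clade.
Trait 4 (derived state 'absent') is shared by Beta, Delta, and Eta — a synapomorphy uniting that clade.
Most parsimonious ingroup topology: (((Beta,(Delta,Eta)),Alpha),Epsilon).
The clade {Alpha, Beta, Delta, Eta} is supported by Trait 1: its derived state 'present' occurs in exactly those taxa and in no other taxon (including the outgroup).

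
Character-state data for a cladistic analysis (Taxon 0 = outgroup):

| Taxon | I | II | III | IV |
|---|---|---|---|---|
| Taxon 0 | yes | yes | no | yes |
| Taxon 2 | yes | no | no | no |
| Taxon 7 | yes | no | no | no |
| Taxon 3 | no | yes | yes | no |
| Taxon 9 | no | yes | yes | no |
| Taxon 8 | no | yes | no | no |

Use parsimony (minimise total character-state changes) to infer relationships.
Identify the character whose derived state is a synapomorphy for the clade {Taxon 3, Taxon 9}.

III

Character polarity is set by the outgroup: the derived state is whichever differs from the outgroup's state, so for I, II, IV the derived state is 'no', and for the remaining characters it is 'yes'.
Only Taxon 3, Taxon 8, and Taxon 9 show the derived state 'no' for I, supporting them as a clade.
II (derived state 'no') is shared by Taxon 2 and Taxon 7 — a synapomorphy uniting that clade.
III (derived state 'yes') is shared by Taxon 3 and Taxon 9 — a synapomorphy uniting that clade.
IV (derived state 'no') is shared by all ingroup taxa — unites the whole ingroup.
Most parsimonious ingroup topology: ((Taxon 2,Taxon 7),((Taxon 3,Taxon 9),Taxon 8)).
The clade {Taxon 3, Taxon 9} is supported by III: its derived state 'yes' occurs in exactly those taxa and in no other taxon (including the outgroup).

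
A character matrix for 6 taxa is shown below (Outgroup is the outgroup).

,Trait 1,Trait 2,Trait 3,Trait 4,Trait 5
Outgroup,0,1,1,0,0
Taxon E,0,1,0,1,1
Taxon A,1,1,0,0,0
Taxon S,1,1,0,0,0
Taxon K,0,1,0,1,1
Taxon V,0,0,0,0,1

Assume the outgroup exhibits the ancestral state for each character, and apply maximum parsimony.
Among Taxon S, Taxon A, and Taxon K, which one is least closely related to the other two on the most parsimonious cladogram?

Character polarity is set by the outgroup: the derived state is whichever differs from the outgroup's state, so for Trait 2, Trait 3 the derived state is '0', and for the remaining characters it is '1'.
Only Taxon A and Taxon S show the derived state '1' for Trait 1, supporting them as a clade.
Trait 2: derived state '0' in Taxon V only — an autapomorphy, so it tells us nothing about relationships among taxa.
All ingroup taxa share the derived state '0' for Trait 3; it defines the ingroup but does not resolve relationships within it.
Trait 4 (derived state '1') is shared by Taxon E and Taxon K — a synapomorphy uniting that clade.
Only Taxon E, Taxon K, and Taxon V show the derived state '1' for Trait 5, supporting them as a clade.
Most parsimonious ingroup topology: (((Taxon E,Taxon K),Taxon V),(Taxon A,Taxon S)).
Taxon A and Taxon S share a more recent common ancestor with each other than either does with Taxon K, so Taxon K is the least closely related of the three.

Taxon K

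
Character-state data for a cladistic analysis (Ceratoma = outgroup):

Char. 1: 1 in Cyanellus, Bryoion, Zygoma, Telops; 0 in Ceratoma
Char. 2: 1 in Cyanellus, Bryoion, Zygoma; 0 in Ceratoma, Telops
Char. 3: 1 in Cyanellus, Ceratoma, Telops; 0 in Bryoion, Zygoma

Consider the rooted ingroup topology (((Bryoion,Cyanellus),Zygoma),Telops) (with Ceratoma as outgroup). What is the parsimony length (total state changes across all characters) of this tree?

Map each character onto (((Bryoion,Cyanellus),Zygoma),Telops) (rooted by Ceratoma) and count the minimum state changes it requires (Fitch parsimony):
Char. 1: 1; Char. 2: 1; Char. 3: 2.
Total tree length = 4.

4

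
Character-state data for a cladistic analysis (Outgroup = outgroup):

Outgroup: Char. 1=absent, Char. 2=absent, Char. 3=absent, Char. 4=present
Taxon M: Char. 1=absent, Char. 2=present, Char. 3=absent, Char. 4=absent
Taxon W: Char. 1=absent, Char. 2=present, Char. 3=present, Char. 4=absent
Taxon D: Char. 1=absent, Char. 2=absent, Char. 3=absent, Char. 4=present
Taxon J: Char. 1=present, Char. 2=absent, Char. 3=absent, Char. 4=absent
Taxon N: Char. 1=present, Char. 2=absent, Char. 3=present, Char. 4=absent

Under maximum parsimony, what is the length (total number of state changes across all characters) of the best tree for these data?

5

Character polarity is set by the outgroup: the derived state is whichever differs from the outgroup's state, so for Char. 4 the derived state is 'absent', and for the remaining characters it is 'present'.
Only Taxon J and Taxon N show the derived state 'present' for Char. 1, supporting them as a clade.
Char. 2: derived state 'present' in Taxon M and Taxon W only — synapomorphy for {Taxon M, Taxon W}.
Char. 3 (state 'present') occurs in Taxon N and Taxon W but conflicts with the nesting implied by the other characters — most parsimoniously interpreted as homoplasy.
Only Taxon J, Taxon M, Taxon N, and Taxon W show the derived state 'absent' for Char. 4, supporting them as a clade.
Most parsimonious ingroup topology: (((Taxon M,Taxon W),(Taxon J,Taxon N)),Taxon D).
Changes per character on this tree: Char. 1: 1; Char. 2: 1; Char. 3: 2; Char. 4: 1.
Total = 5.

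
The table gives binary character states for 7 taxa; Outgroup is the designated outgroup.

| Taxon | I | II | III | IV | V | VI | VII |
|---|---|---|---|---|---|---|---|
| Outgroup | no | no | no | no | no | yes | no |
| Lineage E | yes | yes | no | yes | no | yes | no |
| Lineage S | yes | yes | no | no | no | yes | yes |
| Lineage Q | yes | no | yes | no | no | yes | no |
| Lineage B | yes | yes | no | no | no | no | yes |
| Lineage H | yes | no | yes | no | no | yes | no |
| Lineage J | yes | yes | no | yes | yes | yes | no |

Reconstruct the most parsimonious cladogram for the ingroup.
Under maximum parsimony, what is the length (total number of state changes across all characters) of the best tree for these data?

Character polarity is set by the outgroup: the derived state is whichever differs from the outgroup's state, so for VI the derived state is 'no', and for the remaining characters it is 'yes'.
I (derived state 'yes') is shared by all ingroup taxa — unites the whole ingroup.
Only Lineage B, Lineage E, Lineage J, and Lineage S show the derived state 'yes' for II, supporting them as a clade.
III: derived state 'yes' in Lineage H and Lineage Q only — synapomorphy for {Lineage H, Lineage Q}.
Only Lineage E and Lineage J show the derived state 'yes' for IV, supporting them as a clade.
V (derived state 'yes') is unique to Lineage J (autapomorphy; uninformative for grouping).
VI: derived state 'no' in Lineage B only — an autapomorphy, so it tells us nothing about relationships among taxa.
VII (derived state 'yes') is shared by Lineage B and Lineage S — a synapomorphy uniting that clade.
Most parsimonious ingroup topology: (((Lineage E,Lineage J),(Lineage S,Lineage B)),(Lineage Q,Lineage H)).
Changes per character on this tree: I: 1; II: 1; III: 1; IV: 1; V: 1; VI: 1; VII: 1.
Total = 7.

7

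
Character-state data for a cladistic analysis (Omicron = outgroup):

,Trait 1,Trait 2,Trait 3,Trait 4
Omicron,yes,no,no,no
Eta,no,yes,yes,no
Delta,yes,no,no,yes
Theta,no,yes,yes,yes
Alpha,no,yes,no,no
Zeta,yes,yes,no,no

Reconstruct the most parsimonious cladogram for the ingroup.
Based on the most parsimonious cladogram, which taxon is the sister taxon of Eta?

Character polarity is set by the outgroup: the derived state is whichever differs from the outgroup's state, so for Trait 1 the derived state is 'no', and for the remaining characters it is 'yes'.
Trait 1 (derived state 'no') is shared by Alpha, Eta, and Theta — a synapomorphy uniting that clade.
Trait 2: derived state 'yes' in Alpha, Eta, Theta, and Zeta only — synapomorphy for {Alpha, Eta, Theta, Zeta}.
Only Eta and Theta show the derived state 'yes' for Trait 3, supporting them as a clade.
Trait 4 (state 'yes') occurs in Delta and Theta but conflicts with the nesting implied by the other characters — most parsimoniously interpreted as homoplasy.
Most parsimonious ingroup topology: ((((Eta,Theta),Alpha),Zeta),Delta).
Eta and Theta form a cherry on this tree, so they are sister taxa.

Theta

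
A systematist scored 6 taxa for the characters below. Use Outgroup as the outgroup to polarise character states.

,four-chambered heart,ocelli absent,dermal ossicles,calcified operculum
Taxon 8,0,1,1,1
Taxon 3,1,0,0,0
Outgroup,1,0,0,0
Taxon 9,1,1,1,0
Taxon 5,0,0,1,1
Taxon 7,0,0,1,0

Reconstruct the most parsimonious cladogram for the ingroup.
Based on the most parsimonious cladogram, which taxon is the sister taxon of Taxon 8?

Character polarity is set by the outgroup: the derived state is whichever differs from the outgroup's state, so for four-chambered heart the derived state is '0', and for the remaining characters it is '1'.
Only Taxon 5, Taxon 7, and Taxon 8 show the derived state '0' for four-chambered heart, supporting them as a clade.
ocelli absent groups Taxon 8 and Taxon 9, which is incompatible with the clades supported by the remaining characters; treating it as convergent (homoplasy) costs fewer steps than any alternative tree.
Only Taxon 5, Taxon 7, Taxon 8, and Taxon 9 show the derived state '1' for dermal ossicles, supporting them as a clade.
calcified operculum: derived state '1' in Taxon 5 and Taxon 8 only — synapomorphy for {Taxon 5, Taxon 8}.
Most parsimonious ingroup topology: (((Taxon 7,(Taxon 5,Taxon 8)),Taxon 9),Taxon 3).
Taxon 8 and Taxon 5 form a cherry on this tree, so they are sister taxa.

Taxon 5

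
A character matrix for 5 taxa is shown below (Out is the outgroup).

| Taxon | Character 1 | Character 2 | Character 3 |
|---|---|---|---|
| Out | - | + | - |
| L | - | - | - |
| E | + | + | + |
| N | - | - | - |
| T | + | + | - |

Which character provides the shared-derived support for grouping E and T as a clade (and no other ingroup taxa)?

Character 1

Character polarity is set by the outgroup: the derived state is whichever differs from the outgroup's state, so for Character 2 the derived state is '-', and for the remaining characters it is '+'.
Character 1 (derived state '+') is shared by E and T — a synapomorphy uniting that clade.
Only L and N show the derived state '-' for Character 2, supporting them as a clade.
Character 3 (derived state '+') is unique to E (autapomorphy; uninformative for grouping).
Most parsimonious ingroup topology: ((L,N),(E,T)).
The clade {E, T} is supported by Character 1: its derived state '+' occurs in exactly those taxa and in no other taxon (including the outgroup).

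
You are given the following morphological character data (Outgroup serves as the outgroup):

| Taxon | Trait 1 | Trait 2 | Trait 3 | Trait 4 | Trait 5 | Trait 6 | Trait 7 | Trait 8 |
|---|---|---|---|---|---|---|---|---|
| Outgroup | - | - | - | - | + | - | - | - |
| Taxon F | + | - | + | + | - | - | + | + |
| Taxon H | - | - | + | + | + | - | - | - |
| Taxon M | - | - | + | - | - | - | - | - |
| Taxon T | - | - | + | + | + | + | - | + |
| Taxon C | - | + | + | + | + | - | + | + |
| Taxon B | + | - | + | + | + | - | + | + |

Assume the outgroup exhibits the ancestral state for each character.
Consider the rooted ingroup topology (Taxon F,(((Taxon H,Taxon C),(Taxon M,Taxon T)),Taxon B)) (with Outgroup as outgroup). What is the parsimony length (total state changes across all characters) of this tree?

15

Map each character onto (Taxon F,(((Taxon H,Taxon C),(Taxon M,Taxon T)),Taxon B)) (rooted by Outgroup) and count the minimum state changes it requires (Fitch parsimony):
Trait 1: 2; Trait 2: 1; Trait 3: 1; Trait 4: 2; Trait 5: 2; Trait 6: 1; Trait 7: 3; Trait 8: 3.
Total tree length = 15.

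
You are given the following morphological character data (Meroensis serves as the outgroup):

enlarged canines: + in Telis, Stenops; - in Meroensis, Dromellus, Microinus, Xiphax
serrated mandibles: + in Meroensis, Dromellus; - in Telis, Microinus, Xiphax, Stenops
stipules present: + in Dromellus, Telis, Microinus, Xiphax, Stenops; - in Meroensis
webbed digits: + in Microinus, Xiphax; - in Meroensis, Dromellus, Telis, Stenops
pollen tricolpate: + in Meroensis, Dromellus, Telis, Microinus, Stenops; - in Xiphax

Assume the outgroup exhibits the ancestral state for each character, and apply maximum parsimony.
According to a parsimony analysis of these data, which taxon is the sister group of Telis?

Stenops

Character polarity is set by the outgroup: the derived state is whichever differs from the outgroup's state, so for serrated mandibles, pollen tricolpate the derived state is '-', and for the remaining characters it is '+'.
enlarged canines (derived state '+') is shared by Stenops and Telis — a synapomorphy uniting that clade.
Only Microinus, Stenops, Telis, and Xiphax show the derived state '-' for serrated mandibles, supporting them as a clade.
All ingroup taxa share the derived state '+' for stipules present; it defines the ingroup but does not resolve relationships within it.
webbed digits (derived state '+') is shared by Microinus and Xiphax — a synapomorphy uniting that clade.
pollen tricolpate: derived state '-' in Xiphax only — an autapomorphy, so it tells us nothing about relationships among taxa.
Most parsimonious ingroup topology: (Dromellus,((Telis,Stenops),(Microinus,Xiphax))).
Telis and Stenops form a cherry on this tree, so they are sister taxa.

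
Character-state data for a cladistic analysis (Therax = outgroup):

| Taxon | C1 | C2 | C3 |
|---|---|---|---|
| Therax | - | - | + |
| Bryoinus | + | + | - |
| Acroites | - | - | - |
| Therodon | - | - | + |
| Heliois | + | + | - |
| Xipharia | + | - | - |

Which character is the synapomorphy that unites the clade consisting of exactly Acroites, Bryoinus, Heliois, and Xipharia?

Character polarity is set by the outgroup: the derived state is whichever differs from the outgroup's state, so for C3 the derived state is '-', and for the remaining characters it is '+'.
C1: derived state '+' in Bryoinus, Heliois, and Xipharia only — synapomorphy for {Bryoinus, Heliois, Xipharia}.
Only Bryoinus and Heliois show the derived state '+' for C2, supporting them as a clade.
Only Acroites, Bryoinus, Heliois, and Xipharia show the derived state '-' for C3, supporting them as a clade.
Most parsimonious ingroup topology: ((((Bryoinus,Heliois),Xipharia),Acroites),Therodon).
The clade {Acroites, Bryoinus, Heliois, Xipharia} is supported by C3: its derived state '-' occurs in exactly those taxa and in no other taxon (including the outgroup).

C3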